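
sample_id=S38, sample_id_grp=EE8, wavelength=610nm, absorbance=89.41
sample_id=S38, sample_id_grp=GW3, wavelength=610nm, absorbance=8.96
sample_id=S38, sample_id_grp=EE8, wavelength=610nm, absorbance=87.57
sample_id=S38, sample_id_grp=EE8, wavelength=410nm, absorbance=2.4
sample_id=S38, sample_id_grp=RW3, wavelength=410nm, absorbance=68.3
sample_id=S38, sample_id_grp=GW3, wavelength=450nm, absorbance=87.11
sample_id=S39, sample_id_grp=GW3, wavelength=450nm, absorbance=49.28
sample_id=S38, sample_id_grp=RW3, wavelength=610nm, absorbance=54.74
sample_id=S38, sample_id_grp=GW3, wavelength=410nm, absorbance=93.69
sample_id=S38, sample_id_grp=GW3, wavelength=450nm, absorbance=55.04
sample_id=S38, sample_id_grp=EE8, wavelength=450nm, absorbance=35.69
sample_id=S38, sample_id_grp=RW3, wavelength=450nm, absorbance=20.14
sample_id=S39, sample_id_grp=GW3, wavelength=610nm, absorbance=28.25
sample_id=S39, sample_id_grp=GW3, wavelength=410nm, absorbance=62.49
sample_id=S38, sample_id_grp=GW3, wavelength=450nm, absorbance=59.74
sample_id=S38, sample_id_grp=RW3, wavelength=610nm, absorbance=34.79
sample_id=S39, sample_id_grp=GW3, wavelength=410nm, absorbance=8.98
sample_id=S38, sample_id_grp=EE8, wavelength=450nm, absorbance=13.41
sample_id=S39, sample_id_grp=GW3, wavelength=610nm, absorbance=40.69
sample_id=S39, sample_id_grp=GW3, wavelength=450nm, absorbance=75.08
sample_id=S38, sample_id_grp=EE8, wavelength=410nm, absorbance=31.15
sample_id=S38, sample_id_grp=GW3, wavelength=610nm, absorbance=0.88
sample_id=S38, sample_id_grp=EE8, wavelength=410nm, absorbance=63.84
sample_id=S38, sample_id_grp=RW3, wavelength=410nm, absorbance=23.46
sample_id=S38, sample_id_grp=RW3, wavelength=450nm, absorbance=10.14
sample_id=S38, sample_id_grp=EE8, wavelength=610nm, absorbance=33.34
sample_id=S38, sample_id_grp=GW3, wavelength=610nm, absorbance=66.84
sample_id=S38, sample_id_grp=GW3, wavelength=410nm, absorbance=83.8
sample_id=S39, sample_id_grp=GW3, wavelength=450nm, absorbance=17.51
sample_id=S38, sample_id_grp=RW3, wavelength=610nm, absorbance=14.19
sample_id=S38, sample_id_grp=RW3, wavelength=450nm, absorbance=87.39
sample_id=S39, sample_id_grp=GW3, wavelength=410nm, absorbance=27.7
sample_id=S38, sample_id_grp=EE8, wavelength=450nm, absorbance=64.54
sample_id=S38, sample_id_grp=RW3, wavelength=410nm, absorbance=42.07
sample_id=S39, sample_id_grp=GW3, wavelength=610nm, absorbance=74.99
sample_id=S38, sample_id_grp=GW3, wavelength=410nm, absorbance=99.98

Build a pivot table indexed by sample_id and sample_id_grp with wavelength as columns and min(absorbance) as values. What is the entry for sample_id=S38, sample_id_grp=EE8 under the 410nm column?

2.4

Rows with sample_id=S38, sample_id_grp=EE8 and wavelength=410nm: absorbance values are 2.4, 31.15, 63.84.
min(2.4, 31.15, 63.84) = 2.4.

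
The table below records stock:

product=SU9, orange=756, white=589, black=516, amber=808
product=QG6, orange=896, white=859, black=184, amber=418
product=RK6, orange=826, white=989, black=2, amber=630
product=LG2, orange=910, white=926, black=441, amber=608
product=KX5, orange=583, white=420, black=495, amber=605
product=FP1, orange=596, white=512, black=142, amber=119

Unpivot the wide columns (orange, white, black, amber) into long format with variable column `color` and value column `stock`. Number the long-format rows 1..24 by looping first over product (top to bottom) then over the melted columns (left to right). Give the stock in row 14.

926

24 rows total (6 × 4). Row 14: index ⌊(14-1)/4⌋ = 3 into product → LG2; (14-1) mod 4 = 1 into the melted columns → white.
So row 14 is (LG2, white, 926); stock = 926.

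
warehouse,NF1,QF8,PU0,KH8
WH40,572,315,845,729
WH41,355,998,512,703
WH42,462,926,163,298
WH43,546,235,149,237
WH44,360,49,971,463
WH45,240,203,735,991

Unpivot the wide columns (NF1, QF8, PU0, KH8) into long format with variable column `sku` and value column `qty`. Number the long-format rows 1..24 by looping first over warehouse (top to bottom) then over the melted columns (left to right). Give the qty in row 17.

360

24 rows total (6 × 4). Row 17: index ⌊(17-1)/4⌋ = 4 into warehouse → WH44; (17-1) mod 4 = 0 into the melted columns → NF1.
So row 17 is (WH44, NF1, 360); qty = 360.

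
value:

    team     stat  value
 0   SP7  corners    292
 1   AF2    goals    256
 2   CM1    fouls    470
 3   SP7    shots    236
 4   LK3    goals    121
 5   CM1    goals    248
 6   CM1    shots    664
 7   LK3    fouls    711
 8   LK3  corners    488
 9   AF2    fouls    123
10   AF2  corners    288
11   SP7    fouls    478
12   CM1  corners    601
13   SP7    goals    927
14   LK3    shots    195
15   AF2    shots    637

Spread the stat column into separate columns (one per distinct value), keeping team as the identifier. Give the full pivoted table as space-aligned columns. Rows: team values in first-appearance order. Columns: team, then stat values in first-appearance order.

Columns: team plus the 4 distinct stat values (corners, goals, fouls, shots).
For example, row SP7 column corners takes value=292 from the long row (SP7, corners).

team  corners  goals  fouls  shots
SP7   292      927    478    236  
AF2   288      256    123    637  
CM1   601      248    470    664  
LK3   488      121    711    195  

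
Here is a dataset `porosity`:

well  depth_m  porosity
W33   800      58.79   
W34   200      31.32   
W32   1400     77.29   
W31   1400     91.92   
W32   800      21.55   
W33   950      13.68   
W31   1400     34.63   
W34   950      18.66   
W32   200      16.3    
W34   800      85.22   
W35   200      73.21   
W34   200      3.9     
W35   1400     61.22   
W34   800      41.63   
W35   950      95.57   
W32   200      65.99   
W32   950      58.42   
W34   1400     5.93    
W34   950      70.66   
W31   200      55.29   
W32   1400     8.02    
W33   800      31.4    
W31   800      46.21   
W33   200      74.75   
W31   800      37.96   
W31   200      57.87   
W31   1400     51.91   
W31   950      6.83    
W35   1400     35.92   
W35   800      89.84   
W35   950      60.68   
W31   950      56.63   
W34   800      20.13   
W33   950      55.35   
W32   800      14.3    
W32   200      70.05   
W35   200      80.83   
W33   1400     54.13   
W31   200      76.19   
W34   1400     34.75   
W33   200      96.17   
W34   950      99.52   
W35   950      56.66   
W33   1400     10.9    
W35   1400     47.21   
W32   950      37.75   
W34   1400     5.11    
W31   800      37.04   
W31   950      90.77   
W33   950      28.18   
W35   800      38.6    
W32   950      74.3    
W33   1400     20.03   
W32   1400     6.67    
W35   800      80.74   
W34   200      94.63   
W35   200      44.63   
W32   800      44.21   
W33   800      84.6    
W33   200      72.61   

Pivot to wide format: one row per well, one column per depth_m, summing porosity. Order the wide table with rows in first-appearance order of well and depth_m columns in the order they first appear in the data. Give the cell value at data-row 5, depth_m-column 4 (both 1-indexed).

212.91

With rows in first-appearance order of well, row 5 is well=W35. depth_m columns in first-appearance order: 800, 200, 1400, 950; column 4 is 950.
Long rows with well=W35, depth_m=950: 95.57 + 60.68 + 56.66 = 212.91.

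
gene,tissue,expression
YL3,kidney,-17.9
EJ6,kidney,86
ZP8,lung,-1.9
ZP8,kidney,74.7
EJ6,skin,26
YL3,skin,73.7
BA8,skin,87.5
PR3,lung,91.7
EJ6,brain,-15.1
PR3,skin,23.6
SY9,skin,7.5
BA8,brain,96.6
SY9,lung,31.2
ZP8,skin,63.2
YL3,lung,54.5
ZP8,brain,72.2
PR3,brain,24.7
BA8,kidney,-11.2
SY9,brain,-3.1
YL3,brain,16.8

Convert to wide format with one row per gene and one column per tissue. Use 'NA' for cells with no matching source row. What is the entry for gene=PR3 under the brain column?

The long row with gene=PR3, tissue=brain has expression=24.7.

24.7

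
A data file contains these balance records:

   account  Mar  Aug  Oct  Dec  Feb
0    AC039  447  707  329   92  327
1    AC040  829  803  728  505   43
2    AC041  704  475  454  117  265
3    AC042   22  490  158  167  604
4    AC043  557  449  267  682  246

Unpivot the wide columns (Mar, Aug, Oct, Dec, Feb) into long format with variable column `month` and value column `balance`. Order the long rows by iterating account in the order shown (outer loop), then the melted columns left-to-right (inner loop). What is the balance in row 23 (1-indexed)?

25 rows total (5 × 5). Row 23: index ⌊(23-1)/5⌋ = 4 into account → AC043; (23-1) mod 5 = 2 into the melted columns → Oct.
So row 23 is (AC043, Oct, 267); balance = 267.

267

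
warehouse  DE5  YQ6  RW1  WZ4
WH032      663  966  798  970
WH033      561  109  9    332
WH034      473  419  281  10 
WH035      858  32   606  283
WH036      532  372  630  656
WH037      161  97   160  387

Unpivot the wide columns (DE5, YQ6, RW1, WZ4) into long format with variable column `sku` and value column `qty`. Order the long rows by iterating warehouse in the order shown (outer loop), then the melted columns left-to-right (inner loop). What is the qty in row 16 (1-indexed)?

24 rows total (6 × 4). Row 16: index ⌊(16-1)/4⌋ = 3 into warehouse → WH035; (16-1) mod 4 = 3 into the melted columns → WZ4.
So row 16 is (WH035, WZ4, 283); qty = 283.

283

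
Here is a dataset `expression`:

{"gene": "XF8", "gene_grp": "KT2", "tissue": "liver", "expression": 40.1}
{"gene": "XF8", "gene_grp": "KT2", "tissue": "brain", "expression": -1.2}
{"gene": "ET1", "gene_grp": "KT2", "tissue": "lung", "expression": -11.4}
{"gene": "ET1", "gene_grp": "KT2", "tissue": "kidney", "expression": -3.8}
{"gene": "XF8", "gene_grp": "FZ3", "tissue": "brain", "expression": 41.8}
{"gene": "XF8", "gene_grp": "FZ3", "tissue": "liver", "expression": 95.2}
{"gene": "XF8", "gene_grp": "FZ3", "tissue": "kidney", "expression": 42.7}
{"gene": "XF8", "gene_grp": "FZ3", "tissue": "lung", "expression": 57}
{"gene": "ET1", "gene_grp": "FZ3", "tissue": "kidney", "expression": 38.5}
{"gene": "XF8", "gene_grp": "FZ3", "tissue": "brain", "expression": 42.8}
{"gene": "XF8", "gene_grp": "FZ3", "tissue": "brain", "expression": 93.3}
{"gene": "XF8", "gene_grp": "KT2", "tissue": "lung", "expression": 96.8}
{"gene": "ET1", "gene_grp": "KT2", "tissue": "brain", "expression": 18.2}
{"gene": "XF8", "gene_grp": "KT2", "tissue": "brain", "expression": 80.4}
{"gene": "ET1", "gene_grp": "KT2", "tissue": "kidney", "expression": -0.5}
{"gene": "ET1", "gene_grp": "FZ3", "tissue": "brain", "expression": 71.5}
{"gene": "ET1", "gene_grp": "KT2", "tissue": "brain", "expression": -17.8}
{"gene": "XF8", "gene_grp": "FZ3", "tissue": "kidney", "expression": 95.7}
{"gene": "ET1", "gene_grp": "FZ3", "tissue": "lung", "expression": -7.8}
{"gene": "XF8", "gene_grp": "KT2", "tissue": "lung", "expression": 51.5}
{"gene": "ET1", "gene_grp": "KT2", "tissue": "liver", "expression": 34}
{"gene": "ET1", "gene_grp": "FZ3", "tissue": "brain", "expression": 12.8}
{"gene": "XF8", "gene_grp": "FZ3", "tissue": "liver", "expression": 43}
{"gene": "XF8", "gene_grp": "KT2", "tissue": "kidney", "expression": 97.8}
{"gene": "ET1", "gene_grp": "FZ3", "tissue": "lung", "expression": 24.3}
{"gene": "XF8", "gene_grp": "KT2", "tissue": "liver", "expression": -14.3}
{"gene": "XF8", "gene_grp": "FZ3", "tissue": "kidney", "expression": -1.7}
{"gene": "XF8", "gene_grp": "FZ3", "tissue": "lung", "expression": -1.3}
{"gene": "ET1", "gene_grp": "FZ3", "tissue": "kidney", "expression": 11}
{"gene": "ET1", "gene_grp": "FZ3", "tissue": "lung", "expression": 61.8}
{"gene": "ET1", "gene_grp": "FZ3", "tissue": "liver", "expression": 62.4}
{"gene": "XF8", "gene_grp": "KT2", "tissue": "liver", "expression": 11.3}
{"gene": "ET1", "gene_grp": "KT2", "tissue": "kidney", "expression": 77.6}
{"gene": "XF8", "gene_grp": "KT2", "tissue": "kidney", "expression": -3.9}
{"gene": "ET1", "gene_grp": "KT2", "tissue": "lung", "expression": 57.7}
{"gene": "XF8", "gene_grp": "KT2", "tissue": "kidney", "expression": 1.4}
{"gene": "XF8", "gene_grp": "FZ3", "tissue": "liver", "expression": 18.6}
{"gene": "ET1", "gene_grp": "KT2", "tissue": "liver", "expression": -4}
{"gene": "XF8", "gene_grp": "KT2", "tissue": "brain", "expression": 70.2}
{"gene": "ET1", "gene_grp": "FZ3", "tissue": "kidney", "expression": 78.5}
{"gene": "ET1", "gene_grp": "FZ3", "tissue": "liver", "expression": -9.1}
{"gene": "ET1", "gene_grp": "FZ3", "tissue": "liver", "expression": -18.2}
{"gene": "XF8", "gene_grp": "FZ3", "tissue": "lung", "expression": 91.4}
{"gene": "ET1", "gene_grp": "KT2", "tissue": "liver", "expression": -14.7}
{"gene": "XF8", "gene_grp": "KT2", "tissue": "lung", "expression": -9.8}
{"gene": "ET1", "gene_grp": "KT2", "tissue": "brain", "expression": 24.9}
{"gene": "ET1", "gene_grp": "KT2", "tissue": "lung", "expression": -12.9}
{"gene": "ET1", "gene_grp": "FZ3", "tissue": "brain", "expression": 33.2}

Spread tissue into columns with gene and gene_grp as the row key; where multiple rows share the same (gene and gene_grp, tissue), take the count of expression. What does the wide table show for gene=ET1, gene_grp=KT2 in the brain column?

3

Rows with gene=ET1, gene_grp=KT2 and tissue=brain: expression values are 18.2, -17.8, 24.9.
3 rows match — count = 3.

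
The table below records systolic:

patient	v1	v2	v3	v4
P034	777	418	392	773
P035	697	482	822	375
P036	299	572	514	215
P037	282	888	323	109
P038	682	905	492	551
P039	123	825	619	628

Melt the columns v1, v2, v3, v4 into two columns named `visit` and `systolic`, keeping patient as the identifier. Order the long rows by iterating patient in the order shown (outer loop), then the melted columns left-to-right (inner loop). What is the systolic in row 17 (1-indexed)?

24 rows total (6 × 4). Row 17: index ⌊(17-1)/4⌋ = 4 into patient → P038; (17-1) mod 4 = 0 into the melted columns → v1.
So row 17 is (P038, v1, 682); systolic = 682.

682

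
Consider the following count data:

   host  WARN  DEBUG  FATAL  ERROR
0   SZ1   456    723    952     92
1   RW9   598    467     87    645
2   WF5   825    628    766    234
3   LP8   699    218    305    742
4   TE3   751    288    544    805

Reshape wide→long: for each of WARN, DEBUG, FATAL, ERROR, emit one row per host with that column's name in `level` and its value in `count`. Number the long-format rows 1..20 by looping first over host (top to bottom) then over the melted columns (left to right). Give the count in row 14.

20 rows total (5 × 4). Row 14: index ⌊(14-1)/4⌋ = 3 into host → LP8; (14-1) mod 4 = 1 into the melted columns → DEBUG.
So row 14 is (LP8, DEBUG, 218); count = 218.

218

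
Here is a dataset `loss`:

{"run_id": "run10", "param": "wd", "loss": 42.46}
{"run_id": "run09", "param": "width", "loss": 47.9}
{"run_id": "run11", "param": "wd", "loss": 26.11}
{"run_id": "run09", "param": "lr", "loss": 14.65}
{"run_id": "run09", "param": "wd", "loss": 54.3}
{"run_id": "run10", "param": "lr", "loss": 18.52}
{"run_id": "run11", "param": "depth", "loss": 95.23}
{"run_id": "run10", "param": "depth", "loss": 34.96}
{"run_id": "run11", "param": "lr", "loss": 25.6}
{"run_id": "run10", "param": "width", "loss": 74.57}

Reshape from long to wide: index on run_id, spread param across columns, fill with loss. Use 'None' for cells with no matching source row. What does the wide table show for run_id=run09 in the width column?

47.9

The long row with run_id=run09, param=width has loss=47.9.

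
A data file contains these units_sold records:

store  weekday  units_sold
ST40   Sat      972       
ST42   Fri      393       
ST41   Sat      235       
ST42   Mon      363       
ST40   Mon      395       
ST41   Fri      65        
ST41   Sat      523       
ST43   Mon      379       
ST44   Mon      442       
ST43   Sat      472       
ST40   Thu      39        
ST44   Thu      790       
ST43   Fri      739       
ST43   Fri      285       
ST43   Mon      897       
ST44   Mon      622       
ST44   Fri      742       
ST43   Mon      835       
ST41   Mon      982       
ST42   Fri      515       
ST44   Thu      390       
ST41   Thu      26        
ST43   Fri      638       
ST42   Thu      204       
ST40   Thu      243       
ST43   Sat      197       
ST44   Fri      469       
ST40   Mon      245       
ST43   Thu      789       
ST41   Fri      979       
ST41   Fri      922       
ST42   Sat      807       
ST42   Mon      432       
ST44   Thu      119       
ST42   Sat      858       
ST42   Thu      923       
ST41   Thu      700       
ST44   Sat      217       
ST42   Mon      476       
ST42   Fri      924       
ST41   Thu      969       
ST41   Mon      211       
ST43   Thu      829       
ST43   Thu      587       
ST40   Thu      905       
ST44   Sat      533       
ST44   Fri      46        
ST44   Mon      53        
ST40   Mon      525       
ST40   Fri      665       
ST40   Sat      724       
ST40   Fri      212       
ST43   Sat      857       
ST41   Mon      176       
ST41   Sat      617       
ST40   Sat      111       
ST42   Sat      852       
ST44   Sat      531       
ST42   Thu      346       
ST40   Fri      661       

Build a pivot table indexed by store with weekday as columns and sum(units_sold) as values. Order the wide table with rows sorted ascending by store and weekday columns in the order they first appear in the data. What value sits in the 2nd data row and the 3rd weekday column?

1369

With rows sorted ascending by store, row 2 is store=ST41. weekday columns in first-appearance order: Sat, Fri, Mon, Thu; column 3 is Mon.
Long rows with store=ST41, weekday=Mon: 982 + 211 + 176 = 1369.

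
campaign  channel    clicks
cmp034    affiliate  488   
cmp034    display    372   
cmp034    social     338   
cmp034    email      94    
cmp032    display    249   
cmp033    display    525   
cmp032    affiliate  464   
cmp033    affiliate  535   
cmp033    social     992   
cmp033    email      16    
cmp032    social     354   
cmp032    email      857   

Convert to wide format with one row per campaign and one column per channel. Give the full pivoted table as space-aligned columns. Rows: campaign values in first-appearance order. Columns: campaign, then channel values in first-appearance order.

Columns: campaign plus the 4 distinct channel values (affiliate, display, social, email).
For example, row cmp034 column affiliate takes clicks=488 from the long row (cmp034, affiliate).

campaign  affiliate  display  social  email
cmp034    488        372      338     94   
cmp032    464        249      354     857  
cmp033    535        525      992     16   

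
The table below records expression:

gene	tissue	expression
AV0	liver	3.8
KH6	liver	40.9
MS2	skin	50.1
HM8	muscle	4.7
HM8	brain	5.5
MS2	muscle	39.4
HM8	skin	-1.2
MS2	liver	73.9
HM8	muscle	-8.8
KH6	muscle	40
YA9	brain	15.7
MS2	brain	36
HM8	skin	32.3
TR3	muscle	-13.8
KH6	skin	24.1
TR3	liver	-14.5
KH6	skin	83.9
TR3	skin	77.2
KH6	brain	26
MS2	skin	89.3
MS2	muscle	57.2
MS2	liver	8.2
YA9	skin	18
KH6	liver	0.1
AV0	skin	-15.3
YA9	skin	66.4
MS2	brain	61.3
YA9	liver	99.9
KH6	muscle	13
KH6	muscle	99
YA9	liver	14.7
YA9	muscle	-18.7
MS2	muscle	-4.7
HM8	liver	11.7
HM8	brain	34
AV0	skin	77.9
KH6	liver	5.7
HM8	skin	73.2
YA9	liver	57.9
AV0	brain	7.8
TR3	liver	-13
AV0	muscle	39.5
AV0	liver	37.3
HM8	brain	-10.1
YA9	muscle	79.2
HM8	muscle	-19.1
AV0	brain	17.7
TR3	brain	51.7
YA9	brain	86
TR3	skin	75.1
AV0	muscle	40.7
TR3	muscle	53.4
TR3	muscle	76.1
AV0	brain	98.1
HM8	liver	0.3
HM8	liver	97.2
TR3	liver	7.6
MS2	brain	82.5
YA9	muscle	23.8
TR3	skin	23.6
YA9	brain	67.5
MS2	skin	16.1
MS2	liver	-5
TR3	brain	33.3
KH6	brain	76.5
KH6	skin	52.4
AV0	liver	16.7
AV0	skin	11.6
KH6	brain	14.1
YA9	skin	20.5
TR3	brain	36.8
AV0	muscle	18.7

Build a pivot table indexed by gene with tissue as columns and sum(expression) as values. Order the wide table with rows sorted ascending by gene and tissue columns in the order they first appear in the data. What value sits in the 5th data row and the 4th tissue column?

121.8

With rows sorted ascending by gene, row 5 is gene=TR3. tissue columns in first-appearance order: liver, skin, muscle, brain; column 4 is brain.
Long rows with gene=TR3, tissue=brain: 51.7 + 33.3 + 36.8 = 121.8.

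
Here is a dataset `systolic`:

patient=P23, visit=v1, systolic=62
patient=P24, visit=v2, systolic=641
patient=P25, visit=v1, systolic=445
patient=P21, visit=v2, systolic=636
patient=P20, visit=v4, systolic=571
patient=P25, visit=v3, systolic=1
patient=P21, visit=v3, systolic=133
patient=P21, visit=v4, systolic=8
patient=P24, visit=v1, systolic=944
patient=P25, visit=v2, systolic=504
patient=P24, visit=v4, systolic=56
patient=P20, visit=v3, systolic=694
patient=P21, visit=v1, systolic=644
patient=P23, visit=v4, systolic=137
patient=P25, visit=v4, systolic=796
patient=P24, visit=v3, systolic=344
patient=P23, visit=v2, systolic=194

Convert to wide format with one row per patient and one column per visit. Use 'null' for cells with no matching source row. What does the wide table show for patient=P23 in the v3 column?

null

No long-format row has patient=P23 and visit=v3, so the cell is null.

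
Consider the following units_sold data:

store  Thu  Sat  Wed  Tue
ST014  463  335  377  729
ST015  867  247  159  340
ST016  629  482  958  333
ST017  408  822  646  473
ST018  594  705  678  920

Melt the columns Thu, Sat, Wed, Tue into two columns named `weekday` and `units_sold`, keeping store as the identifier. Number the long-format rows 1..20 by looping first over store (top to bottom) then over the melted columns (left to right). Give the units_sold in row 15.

646

20 rows total (5 × 4). Row 15: index ⌊(15-1)/4⌋ = 3 into store → ST017; (15-1) mod 4 = 2 into the melted columns → Wed.
So row 15 is (ST017, Wed, 646); units_sold = 646.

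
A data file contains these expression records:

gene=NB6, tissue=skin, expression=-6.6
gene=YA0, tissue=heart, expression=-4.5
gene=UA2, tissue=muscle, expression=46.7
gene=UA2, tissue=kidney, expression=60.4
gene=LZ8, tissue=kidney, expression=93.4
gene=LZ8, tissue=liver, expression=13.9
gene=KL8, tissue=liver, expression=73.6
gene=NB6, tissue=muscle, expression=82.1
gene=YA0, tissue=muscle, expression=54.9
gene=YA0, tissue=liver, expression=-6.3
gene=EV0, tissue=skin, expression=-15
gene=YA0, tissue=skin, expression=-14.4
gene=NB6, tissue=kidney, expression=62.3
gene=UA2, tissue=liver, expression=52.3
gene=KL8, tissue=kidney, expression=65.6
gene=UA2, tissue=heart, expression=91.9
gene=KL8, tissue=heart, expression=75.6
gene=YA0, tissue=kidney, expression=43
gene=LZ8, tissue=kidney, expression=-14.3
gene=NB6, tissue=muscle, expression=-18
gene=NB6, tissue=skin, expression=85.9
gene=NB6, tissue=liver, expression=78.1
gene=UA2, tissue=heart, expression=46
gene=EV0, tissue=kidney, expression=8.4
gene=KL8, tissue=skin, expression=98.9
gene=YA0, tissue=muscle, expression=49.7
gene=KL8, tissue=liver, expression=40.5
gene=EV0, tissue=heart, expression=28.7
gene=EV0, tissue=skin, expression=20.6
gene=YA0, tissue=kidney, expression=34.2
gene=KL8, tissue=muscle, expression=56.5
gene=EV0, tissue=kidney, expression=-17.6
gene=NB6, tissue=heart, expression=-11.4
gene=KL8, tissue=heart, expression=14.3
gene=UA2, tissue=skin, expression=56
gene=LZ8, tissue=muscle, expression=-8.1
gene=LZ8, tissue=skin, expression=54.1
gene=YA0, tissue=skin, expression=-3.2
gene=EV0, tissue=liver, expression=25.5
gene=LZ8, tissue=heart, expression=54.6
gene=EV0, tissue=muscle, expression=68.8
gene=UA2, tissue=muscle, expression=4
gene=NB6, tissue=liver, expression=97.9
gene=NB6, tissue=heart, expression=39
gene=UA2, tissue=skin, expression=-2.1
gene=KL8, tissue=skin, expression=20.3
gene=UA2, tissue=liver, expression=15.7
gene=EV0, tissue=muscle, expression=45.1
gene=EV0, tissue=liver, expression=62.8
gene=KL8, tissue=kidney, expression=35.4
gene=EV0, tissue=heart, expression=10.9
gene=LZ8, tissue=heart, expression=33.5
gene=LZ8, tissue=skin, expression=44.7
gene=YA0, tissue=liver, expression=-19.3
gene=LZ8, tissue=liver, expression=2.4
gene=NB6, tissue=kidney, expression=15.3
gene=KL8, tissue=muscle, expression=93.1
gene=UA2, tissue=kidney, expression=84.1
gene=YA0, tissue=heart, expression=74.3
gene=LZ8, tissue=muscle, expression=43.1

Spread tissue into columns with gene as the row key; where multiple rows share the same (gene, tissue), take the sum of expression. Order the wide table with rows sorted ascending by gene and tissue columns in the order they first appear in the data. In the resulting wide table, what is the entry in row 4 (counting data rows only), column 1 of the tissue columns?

79.3

With rows sorted ascending by gene, row 4 is gene=NB6. tissue columns in first-appearance order: skin, heart, muscle, kidney, liver; column 1 is skin.
Long rows with gene=NB6, tissue=skin: -6.6 + 85.9 = 79.3.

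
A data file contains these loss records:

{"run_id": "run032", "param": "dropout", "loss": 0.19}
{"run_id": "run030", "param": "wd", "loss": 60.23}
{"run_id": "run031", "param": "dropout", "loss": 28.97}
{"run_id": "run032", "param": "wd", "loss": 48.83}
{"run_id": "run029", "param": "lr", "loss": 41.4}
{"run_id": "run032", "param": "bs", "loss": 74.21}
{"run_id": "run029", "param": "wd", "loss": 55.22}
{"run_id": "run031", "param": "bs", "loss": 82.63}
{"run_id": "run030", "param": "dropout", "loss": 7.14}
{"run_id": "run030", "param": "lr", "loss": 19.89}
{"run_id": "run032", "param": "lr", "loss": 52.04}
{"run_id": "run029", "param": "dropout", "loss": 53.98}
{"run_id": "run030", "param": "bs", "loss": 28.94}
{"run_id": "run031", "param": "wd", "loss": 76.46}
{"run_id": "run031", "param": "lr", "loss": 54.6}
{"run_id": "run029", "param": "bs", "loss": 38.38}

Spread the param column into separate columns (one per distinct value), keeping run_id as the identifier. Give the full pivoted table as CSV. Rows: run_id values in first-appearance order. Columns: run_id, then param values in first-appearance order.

run_id,dropout,wd,lr,bs
run032,0.19,48.83,52.04,74.21
run030,7.14,60.23,19.89,28.94
run031,28.97,76.46,54.6,82.63
run029,53.98,55.22,41.4,38.38

Columns: run_id plus the 4 distinct param values (dropout, wd, lr, bs).
For example, row run032 column dropout takes loss=0.19 from the long row (run032, dropout).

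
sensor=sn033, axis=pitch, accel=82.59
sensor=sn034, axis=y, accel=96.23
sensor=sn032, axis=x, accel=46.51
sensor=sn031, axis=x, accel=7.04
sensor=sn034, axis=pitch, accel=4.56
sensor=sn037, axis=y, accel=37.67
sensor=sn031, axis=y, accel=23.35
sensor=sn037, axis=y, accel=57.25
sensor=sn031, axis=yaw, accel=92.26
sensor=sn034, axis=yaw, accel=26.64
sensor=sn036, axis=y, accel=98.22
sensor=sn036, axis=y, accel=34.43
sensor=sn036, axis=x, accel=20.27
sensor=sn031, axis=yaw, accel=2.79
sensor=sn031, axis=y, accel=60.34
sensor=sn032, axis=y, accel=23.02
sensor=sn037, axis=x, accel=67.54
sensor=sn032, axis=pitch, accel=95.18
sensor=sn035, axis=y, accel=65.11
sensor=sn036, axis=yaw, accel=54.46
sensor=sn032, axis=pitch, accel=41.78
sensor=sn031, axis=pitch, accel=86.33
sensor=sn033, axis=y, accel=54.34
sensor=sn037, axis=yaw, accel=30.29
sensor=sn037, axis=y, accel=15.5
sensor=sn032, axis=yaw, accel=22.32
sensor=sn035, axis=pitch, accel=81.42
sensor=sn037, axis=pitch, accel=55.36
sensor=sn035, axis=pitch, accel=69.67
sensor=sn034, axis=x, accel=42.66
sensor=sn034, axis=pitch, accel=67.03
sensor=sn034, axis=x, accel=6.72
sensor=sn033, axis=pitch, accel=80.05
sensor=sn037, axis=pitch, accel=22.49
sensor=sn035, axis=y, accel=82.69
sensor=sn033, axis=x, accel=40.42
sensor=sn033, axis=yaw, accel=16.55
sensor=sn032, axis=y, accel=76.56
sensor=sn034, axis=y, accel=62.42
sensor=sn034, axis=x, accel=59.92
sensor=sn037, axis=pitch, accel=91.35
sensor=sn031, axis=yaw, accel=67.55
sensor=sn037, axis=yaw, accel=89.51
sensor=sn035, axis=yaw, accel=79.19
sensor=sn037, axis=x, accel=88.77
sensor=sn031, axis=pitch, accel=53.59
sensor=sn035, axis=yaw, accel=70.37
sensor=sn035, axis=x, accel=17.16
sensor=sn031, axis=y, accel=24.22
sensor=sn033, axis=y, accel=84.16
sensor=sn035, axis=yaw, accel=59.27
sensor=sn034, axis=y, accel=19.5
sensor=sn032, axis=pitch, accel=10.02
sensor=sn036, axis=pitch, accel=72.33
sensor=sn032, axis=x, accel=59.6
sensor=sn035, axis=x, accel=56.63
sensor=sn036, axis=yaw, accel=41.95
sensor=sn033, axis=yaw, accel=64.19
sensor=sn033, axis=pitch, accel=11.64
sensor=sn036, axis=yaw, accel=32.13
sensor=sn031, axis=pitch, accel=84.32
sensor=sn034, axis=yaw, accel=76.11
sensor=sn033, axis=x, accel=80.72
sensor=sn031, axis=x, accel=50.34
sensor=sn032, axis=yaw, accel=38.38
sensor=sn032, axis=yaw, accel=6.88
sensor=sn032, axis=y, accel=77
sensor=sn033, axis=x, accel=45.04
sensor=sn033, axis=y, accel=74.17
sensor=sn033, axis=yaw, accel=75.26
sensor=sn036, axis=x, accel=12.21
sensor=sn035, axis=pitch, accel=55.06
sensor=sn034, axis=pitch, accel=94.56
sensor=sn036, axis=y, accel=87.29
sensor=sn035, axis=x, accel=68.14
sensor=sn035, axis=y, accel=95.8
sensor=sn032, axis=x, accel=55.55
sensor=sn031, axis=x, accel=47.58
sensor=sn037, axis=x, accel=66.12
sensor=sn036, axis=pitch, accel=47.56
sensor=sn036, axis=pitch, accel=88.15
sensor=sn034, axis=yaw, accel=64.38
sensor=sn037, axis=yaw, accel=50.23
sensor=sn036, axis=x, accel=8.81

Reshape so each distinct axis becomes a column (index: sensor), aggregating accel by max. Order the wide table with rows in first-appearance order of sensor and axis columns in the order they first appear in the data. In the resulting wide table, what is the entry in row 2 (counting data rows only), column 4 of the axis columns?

76.11

With rows in first-appearance order of sensor, row 2 is sensor=sn034. axis columns in first-appearance order: pitch, y, x, yaw; column 4 is yaw.
Long rows with sensor=sn034, axis=yaw: max(26.64, 76.11, 64.38) = 76.11.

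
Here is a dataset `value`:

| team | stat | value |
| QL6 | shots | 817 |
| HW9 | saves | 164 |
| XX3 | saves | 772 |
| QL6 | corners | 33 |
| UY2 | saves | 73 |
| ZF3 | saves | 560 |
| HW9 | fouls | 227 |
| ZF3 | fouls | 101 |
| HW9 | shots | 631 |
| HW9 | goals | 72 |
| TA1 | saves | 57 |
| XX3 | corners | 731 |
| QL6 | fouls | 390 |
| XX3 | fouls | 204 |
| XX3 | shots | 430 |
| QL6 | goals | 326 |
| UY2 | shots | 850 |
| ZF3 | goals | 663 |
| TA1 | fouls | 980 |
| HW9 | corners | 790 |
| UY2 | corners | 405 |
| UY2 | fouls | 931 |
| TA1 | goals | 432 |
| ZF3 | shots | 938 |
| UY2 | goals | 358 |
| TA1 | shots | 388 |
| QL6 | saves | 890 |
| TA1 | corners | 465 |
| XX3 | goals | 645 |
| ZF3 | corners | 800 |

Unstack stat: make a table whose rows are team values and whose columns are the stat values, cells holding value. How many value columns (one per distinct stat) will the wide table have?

5

5 distinct stat values: corners, goals, shots, saves, fouls.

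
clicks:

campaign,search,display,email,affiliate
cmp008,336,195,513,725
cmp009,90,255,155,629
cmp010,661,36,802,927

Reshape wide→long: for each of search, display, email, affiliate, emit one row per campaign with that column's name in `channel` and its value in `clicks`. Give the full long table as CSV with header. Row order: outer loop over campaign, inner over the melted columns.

campaign,channel,clicks
cmp008,search,336
cmp008,display,195
cmp008,email,513
cmp008,affiliate,725
cmp009,search,90
cmp009,display,255
cmp009,email,155
cmp009,affiliate,629
cmp010,search,661
cmp010,display,36
cmp010,email,802
cmp010,affiliate,927

Each (campaign, column) pair becomes one row: 3 × 4 = 12 rows.
For example, (cmp008, search) → clicks=336.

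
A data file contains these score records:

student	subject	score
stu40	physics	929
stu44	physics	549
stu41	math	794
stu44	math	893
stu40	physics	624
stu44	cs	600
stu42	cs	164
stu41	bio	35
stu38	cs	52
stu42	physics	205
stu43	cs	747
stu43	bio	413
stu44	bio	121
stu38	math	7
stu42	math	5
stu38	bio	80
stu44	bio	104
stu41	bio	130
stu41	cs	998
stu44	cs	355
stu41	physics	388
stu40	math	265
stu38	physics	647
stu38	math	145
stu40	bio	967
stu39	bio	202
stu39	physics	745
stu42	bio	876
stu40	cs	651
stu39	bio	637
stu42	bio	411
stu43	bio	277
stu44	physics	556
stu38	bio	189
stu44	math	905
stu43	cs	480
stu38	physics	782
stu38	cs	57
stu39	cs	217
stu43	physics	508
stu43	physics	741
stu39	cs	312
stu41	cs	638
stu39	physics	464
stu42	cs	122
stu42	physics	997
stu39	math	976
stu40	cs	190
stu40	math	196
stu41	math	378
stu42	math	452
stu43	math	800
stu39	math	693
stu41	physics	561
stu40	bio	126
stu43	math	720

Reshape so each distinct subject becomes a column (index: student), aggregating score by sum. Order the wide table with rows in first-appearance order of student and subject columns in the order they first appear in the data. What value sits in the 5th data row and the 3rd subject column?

109

With rows in first-appearance order of student, row 5 is student=stu38. subject columns in first-appearance order: physics, math, cs, bio; column 3 is cs.
Long rows with student=stu38, subject=cs: 52 + 57 = 109.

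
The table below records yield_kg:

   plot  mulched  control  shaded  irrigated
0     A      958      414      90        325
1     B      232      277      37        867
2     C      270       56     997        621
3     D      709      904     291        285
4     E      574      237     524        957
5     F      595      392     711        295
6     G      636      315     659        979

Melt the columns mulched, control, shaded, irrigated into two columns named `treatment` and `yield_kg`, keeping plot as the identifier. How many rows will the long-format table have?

28

7 plot values × 4 melted columns = 28 rows.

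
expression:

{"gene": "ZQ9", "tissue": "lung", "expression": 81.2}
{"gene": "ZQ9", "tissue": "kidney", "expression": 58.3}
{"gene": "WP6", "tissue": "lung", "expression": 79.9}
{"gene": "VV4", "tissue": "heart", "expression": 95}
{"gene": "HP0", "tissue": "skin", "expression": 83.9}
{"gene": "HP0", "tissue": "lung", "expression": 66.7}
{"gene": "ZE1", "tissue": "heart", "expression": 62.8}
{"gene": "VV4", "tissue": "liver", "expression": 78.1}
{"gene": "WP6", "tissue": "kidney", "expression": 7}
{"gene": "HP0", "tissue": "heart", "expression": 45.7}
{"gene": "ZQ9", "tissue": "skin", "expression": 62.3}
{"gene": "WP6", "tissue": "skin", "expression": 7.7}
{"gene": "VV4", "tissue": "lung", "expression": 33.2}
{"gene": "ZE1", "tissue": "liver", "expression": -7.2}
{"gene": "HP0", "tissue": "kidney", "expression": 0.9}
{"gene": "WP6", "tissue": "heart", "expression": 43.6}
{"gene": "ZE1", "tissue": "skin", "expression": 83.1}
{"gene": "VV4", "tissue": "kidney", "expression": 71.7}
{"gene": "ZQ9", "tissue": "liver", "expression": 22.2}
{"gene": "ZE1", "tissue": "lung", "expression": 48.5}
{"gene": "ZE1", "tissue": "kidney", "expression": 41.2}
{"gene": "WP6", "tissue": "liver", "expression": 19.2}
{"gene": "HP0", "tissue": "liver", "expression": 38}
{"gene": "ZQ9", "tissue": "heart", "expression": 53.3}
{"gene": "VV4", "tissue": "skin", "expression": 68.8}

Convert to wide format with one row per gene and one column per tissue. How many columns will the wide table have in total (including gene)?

1 column for gene plus 5 distinct tissue values → 6 columns.

6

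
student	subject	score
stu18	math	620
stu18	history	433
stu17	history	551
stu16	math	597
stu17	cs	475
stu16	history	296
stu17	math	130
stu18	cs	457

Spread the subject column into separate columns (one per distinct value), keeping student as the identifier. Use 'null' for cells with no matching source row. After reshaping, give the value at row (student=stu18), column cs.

457

The long row with student=stu18, subject=cs has score=457.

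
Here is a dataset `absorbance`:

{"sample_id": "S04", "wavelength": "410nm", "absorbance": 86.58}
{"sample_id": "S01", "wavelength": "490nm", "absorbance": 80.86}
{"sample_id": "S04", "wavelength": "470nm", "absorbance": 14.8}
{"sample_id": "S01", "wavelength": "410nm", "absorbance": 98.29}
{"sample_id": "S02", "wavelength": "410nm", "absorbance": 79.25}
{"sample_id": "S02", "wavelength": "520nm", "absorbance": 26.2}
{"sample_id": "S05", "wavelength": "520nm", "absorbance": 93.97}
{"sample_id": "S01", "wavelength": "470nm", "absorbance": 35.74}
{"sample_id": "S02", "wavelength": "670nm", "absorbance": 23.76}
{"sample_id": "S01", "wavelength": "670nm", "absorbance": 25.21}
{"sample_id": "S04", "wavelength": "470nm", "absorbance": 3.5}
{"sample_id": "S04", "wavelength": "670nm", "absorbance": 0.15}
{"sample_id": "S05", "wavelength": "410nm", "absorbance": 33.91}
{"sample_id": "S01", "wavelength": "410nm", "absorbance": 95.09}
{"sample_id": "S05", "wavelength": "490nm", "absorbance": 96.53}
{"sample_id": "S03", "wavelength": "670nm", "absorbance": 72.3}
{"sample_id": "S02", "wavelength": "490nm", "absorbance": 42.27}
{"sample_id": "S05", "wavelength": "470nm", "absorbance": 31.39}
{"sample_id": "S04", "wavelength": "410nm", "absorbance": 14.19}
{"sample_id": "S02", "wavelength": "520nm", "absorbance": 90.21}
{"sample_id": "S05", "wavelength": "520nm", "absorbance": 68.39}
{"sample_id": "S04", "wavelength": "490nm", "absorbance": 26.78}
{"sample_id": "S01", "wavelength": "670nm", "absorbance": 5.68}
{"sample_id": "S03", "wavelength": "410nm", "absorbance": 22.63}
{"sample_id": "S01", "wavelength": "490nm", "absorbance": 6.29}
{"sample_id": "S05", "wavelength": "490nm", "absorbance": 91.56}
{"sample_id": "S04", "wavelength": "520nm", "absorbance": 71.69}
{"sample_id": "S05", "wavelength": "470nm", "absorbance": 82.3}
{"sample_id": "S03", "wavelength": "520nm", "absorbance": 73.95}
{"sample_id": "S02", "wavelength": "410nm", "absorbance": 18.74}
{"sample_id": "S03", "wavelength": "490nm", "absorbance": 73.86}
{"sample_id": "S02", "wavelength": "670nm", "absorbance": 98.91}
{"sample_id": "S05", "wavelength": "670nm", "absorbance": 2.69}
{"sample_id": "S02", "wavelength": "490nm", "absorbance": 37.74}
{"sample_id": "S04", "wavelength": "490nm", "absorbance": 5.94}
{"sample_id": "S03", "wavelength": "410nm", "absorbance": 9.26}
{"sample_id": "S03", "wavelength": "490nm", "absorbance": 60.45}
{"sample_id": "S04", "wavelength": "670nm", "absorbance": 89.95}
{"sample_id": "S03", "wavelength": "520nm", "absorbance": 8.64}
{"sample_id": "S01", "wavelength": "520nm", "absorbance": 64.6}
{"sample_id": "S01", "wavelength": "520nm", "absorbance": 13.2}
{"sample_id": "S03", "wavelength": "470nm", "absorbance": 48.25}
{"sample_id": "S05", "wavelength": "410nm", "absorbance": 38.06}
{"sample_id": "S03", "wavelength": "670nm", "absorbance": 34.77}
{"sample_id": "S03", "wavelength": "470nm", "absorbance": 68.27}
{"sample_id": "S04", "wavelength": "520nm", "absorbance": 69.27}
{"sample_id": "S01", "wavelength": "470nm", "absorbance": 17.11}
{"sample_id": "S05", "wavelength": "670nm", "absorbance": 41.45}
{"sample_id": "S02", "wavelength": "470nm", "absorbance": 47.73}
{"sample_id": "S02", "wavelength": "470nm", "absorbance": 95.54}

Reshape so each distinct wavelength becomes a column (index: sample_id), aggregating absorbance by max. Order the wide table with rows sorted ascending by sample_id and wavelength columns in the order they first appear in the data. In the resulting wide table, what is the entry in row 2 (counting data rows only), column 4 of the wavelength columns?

90.21

With rows sorted ascending by sample_id, row 2 is sample_id=S02. wavelength columns in first-appearance order: 410nm, 490nm, 470nm, 520nm, 670nm; column 4 is 520nm.
Long rows with sample_id=S02, wavelength=520nm: max(26.2, 90.21) = 90.21.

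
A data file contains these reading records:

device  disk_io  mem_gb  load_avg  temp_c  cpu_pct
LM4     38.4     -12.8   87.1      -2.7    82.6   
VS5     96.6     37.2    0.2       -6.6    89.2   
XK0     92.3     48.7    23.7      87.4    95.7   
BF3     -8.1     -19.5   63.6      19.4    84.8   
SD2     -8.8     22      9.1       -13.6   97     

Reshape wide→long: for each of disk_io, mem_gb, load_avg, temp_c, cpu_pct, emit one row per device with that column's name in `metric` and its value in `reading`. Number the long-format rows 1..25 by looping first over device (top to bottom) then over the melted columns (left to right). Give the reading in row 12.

48.7

25 rows total (5 × 5). Row 12: index ⌊(12-1)/5⌋ = 2 into device → XK0; (12-1) mod 5 = 1 into the melted columns → mem_gb.
So row 12 is (XK0, mem_gb, 48.7); reading = 48.7.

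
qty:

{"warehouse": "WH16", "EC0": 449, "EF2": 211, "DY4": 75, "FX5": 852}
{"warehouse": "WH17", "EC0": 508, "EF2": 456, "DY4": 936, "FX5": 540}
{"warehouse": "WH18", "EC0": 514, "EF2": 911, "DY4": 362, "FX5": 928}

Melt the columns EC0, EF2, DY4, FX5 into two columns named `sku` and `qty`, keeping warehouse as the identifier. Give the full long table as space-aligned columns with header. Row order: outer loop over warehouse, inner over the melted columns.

warehouse  sku  qty
WH16       EC0  449
WH16       EF2  211
WH16       DY4  75 
WH16       FX5  852
WH17       EC0  508
WH17       EF2  456
WH17       DY4  936
WH17       FX5  540
WH18       EC0  514
WH18       EF2  911
WH18       DY4  362
WH18       FX5  928

Each (warehouse, column) pair becomes one row: 3 × 4 = 12 rows.
For example, (WH16, EC0) → qty=449.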